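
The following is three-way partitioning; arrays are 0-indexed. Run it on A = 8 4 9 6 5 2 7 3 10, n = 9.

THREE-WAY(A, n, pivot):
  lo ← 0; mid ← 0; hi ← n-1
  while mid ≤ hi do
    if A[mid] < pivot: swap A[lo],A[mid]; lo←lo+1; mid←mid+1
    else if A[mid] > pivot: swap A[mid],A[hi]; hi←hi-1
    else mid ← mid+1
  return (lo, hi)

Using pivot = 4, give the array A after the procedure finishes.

3 2 4 5 6 7 9 10 8

pivot = 4; lo=0, mid=0, hi=8
A[mid]=8>4: swap A[0],A[8]; hi=7 → 10 4 9 6 5 2 7 3 8
A[mid]=10>4: swap A[0],A[7]; hi=6 → 3 4 9 6 5 2 7 10 8
A[mid]=3<4: swap A[0],A[0]; lo=1,mid=1 → 3 4 9 6 5 2 7 10 8
A[mid]=4=4: mid=2
A[mid]=9>4: swap A[2],A[6]; hi=5 → 3 4 7 6 5 2 9 10 8
A[mid]=7>4: swap A[2],A[5]; hi=4 → 3 4 2 6 5 7 9 10 8
A[mid]=2<4: swap A[1],A[2]; lo=2,mid=3 → 3 2 4 6 5 7 9 10 8
A[mid]=6>4: swap A[3],A[4]; hi=3 → 3 2 4 5 6 7 9 10 8
A[mid]=5>4: swap A[3],A[3]; hi=2 → 3 2 4 5 6 7 9 10 8
end: lo=2, hi=2; A = 3 2 4 5 6 7 9 10 8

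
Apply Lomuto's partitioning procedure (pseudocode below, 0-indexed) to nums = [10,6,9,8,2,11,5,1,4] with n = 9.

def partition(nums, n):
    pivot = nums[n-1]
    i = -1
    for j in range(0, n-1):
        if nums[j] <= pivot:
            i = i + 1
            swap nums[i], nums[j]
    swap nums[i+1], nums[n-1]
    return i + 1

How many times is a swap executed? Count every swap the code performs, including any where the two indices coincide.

3

pivot = nums[8] = 4; i = -1
j=0: nums[0]=10 > 4 → no swap
j=1: nums[1]=6 > 4 → no swap
j=2: nums[2]=9 > 4 → no swap
j=3: nums[3]=8 > 4 → no swap
j=4: nums[4]=2 ≤ 4 → i=0, swap nums[0],nums[4] → [2,6,9,8,10,11,5,1,4]
j=5: nums[5]=11 > 4 → no swap
j=6: nums[6]=5 > 4 → no swap
j=7: nums[7]=1 ≤ 4 → i=1, swap nums[1],nums[7] → [2,1,9,8,10,11,5,6,4]
final swap nums[2],nums[8] → [2,1,4,8,10,11,5,6,9]; return 2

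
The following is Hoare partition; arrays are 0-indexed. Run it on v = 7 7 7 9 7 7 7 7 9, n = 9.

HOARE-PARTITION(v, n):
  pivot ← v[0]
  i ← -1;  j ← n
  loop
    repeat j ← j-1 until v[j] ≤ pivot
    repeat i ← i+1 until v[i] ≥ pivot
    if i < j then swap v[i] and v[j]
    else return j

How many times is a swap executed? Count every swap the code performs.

4

pivot = v[0] = 7; i = -1, j = 9
j→7 (v[7]=7≤7), i→0 (v[0]=7≥7); i<j, swap → 7 7 7 9 7 7 7 7 9
j→6 (v[6]=7≤7), i→1 (v[1]=7≥7); i<j, swap → 7 7 7 9 7 7 7 7 9
j→5 (v[5]=7≤7), i→2 (v[2]=7≥7); i<j, swap → 7 7 7 9 7 7 7 7 9
j→4 (v[4]=7≤7), i→3 (v[3]=9≥7); i<j, swap → 7 7 7 7 9 7 7 7 9
j→3, i→4; i≥j, return j=3. v = 7 7 7 7 9 7 7 7 9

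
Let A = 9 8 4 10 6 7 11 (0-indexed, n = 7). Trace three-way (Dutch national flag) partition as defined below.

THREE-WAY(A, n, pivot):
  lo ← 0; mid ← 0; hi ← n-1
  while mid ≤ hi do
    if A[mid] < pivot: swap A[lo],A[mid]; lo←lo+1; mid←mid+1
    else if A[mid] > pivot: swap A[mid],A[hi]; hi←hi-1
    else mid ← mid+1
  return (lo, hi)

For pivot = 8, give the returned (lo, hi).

pivot = 8; lo=0, mid=0, hi=6
A[mid]=9>8: swap A[0],A[6]; hi=5 → 11 8 4 10 6 7 9
A[mid]=11>8: swap A[0],A[5]; hi=4 → 7 8 4 10 6 11 9
A[mid]=7<8: swap A[0],A[0]; lo=1,mid=1 → 7 8 4 10 6 11 9
A[mid]=8=8: mid=2
A[mid]=4<8: swap A[1],A[2]; lo=2,mid=3 → 7 4 8 10 6 11 9
A[mid]=10>8: swap A[3],A[4]; hi=3 → 7 4 8 6 10 11 9
A[mid]=6<8: swap A[2],A[3]; lo=3,mid=4 → 7 4 6 8 10 11 9
end: lo=3, hi=3; A = 7 4 6 8 10 11 9

(3, 3)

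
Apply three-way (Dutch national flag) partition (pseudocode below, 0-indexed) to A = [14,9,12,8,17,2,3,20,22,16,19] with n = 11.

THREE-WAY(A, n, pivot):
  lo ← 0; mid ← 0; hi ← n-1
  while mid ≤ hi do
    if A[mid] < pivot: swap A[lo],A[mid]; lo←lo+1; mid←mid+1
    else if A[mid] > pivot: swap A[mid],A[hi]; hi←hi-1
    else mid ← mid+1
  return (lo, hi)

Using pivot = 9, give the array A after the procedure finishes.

[3,2,8,9,17,12,20,22,16,19,14]

lo=0 mid=0 hi=10
14>9: swap(0,10), hi=9 ⇒ [19,9,12,8,17,2,3,20,22,16,14]
19>9: swap(0,9), hi=8 ⇒ [16,9,12,8,17,2,3,20,22,19,14]
16>9: swap(0,8), hi=7 ⇒ [22,9,12,8,17,2,3,20,16,19,14]
22>9: swap(0,7), hi=6 ⇒ [20,9,12,8,17,2,3,22,16,19,14]
20>9: swap(0,6), hi=5 ⇒ [3,9,12,8,17,2,20,22,16,19,14]
3<9: swap(0,0), lo=1 mid=1 ⇒ [3,9,12,8,17,2,20,22,16,19,14]
9=9: mid=2
12>9: swap(2,5), hi=4 ⇒ [3,9,2,8,17,12,20,22,16,19,14]
2<9: swap(1,2), lo=2 mid=3 ⇒ [3,2,9,8,17,12,20,22,16,19,14]
8<9: swap(2,3), lo=3 mid=4 ⇒ [3,2,8,9,17,12,20,22,16,19,14]
17>9: swap(4,4), hi=3 ⇒ [3,2,8,9,17,12,20,22,16,19,14]
done. lo=3 hi=3; A=[3,2,8,9,17,12,20,22,16,19,14]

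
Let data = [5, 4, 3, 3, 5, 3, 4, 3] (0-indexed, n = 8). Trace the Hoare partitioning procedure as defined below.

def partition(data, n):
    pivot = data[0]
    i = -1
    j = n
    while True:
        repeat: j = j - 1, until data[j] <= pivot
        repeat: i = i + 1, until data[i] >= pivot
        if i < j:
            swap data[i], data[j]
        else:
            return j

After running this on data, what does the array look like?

[3, 4, 3, 3, 4, 3, 5, 5]

pivot=5
j stops at 7 (3), i stops at 0 (5); swap ⇒ [3, 4, 3, 3, 5, 3, 4, 5]
j stops at 6 (4), i stops at 4 (5); swap ⇒ [3, 4, 3, 3, 4, 3, 5, 5]
j stops at 5, i stops at 6; i≥j ⇒ return 5. data=[3, 4, 3, 3, 4, 3, 5, 5]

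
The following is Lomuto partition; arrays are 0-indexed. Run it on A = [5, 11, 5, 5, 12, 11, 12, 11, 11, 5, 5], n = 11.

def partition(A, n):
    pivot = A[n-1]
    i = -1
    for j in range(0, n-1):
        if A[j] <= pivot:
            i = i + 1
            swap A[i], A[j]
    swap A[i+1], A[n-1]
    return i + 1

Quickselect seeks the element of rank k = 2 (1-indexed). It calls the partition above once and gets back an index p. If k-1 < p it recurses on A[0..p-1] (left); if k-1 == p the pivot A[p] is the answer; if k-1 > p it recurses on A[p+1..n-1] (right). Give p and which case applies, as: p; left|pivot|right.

pivot=5, i=-1
j=0: 5≤5, i=0, swap(0,0) ⇒ [5, 11, 5, 5, 12, 11, 12, 11, 11, 5, 5]
j=1: 11>5, skip
j=2: 5≤5, i=1, swap(1,2) ⇒ [5, 5, 11, 5, 12, 11, 12, 11, 11, 5, 5]
j=3: 5≤5, i=2, swap(2,3) ⇒ [5, 5, 5, 11, 12, 11, 12, 11, 11, 5, 5]
j=4: 12>5, skip
j=5: 11>5, skip
j=6: 12>5, skip
j=7: 11>5, skip
j=8: 11>5, skip
j=9: 5≤5, i=3, swap(3,9) ⇒ [5, 5, 5, 5, 12, 11, 12, 11, 11, 11, 5]
swap(4,10) ⇒ [5, 5, 5, 5, 5, 11, 12, 11, 11, 11, 12]; return 4
p = 4; k-1 = 1 < 4 ⇒ left

4; left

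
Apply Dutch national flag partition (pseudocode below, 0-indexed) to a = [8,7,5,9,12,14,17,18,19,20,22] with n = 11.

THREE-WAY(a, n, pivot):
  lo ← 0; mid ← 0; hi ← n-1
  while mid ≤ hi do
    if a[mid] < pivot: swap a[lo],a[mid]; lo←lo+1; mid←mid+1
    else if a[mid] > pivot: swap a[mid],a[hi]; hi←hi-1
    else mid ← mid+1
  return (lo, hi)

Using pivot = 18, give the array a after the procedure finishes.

pivot = 18; lo=0, mid=0, hi=10
a[mid]=8<18: swap a[0],a[0]; lo=1,mid=1 → [8,7,5,9,12,14,17,18,19,20,22]
a[mid]=7<18: swap a[1],a[1]; lo=2,mid=2 → [8,7,5,9,12,14,17,18,19,20,22]
a[mid]=5<18: swap a[2],a[2]; lo=3,mid=3 → [8,7,5,9,12,14,17,18,19,20,22]
a[mid]=9<18: swap a[3],a[3]; lo=4,mid=4 → [8,7,5,9,12,14,17,18,19,20,22]
a[mid]=12<18: swap a[4],a[4]; lo=5,mid=5 → [8,7,5,9,12,14,17,18,19,20,22]
a[mid]=14<18: swap a[5],a[5]; lo=6,mid=6 → [8,7,5,9,12,14,17,18,19,20,22]
a[mid]=17<18: swap a[6],a[6]; lo=7,mid=7 → [8,7,5,9,12,14,17,18,19,20,22]
a[mid]=18=18: mid=8
a[mid]=19>18: swap a[8],a[10]; hi=9 → [8,7,5,9,12,14,17,18,22,20,19]
a[mid]=22>18: swap a[8],a[9]; hi=8 → [8,7,5,9,12,14,17,18,20,22,19]
a[mid]=20>18: swap a[8],a[8]; hi=7 → [8,7,5,9,12,14,17,18,20,22,19]
end: lo=7, hi=7; a = [8,7,5,9,12,14,17,18,20,22,19]

[8,7,5,9,12,14,17,18,20,22,19]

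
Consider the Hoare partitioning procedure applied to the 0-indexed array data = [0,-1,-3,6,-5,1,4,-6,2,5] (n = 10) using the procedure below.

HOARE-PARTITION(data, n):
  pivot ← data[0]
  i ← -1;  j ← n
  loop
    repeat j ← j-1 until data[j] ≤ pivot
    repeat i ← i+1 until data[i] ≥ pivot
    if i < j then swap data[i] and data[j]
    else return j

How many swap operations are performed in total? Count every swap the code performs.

2

pivot = data[0] = 0; i = -1, j = 10
j→7 (data[7]=-6≤0), i→0 (data[0]=0≥0); i<j, swap → [-6,-1,-3,6,-5,1,4,0,2,5]
j→4 (data[4]=-5≤0), i→3 (data[3]=6≥0); i<j, swap → [-6,-1,-3,-5,6,1,4,0,2,5]
j→3, i→4; i≥j, return j=3. data = [-6,-1,-3,-5,6,1,4,0,2,5]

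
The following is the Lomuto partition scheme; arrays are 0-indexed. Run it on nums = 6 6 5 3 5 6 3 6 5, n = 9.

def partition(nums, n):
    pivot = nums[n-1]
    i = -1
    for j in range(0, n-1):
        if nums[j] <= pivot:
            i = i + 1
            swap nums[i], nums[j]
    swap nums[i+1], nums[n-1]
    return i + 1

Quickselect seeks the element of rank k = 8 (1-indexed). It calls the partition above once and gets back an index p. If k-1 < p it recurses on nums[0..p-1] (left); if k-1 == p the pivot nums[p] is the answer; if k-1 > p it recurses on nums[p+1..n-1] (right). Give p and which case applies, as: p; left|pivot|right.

pivot=5, i=-1
j=0: 6>5, skip
j=1: 6>5, skip
j=2: 5≤5, i=0, swap(0,2) ⇒ 5 6 6 3 5 6 3 6 5
j=3: 3≤5, i=1, swap(1,3) ⇒ 5 3 6 6 5 6 3 6 5
j=4: 5≤5, i=2, swap(2,4) ⇒ 5 3 5 6 6 6 3 6 5
j=5: 6>5, skip
j=6: 3≤5, i=3, swap(3,6) ⇒ 5 3 5 3 6 6 6 6 5
j=7: 6>5, skip
swap(4,8) ⇒ 5 3 5 3 5 6 6 6 6; return 4
p = 4; k-1 = 7 > 4 ⇒ right

4; right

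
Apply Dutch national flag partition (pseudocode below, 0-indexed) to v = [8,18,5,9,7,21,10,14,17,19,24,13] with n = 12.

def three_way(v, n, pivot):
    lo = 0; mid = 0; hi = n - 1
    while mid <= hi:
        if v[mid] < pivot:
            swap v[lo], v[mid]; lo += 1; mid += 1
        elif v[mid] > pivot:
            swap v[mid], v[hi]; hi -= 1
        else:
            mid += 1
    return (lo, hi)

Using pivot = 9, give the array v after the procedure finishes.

[8,7,5,9,21,10,14,17,19,24,13,18]

pivot = 9; lo=0, mid=0, hi=11
v[mid]=8<9: swap v[0],v[0]; lo=1,mid=1 → [8,18,5,9,7,21,10,14,17,19,24,13]
v[mid]=18>9: swap v[1],v[11]; hi=10 → [8,13,5,9,7,21,10,14,17,19,24,18]
v[mid]=13>9: swap v[1],v[10]; hi=9 → [8,24,5,9,7,21,10,14,17,19,13,18]
v[mid]=24>9: swap v[1],v[9]; hi=8 → [8,19,5,9,7,21,10,14,17,24,13,18]
v[mid]=19>9: swap v[1],v[8]; hi=7 → [8,17,5,9,7,21,10,14,19,24,13,18]
v[mid]=17>9: swap v[1],v[7]; hi=6 → [8,14,5,9,7,21,10,17,19,24,13,18]
v[mid]=14>9: swap v[1],v[6]; hi=5 → [8,10,5,9,7,21,14,17,19,24,13,18]
v[mid]=10>9: swap v[1],v[5]; hi=4 → [8,21,5,9,7,10,14,17,19,24,13,18]
v[mid]=21>9: swap v[1],v[4]; hi=3 → [8,7,5,9,21,10,14,17,19,24,13,18]
v[mid]=7<9: swap v[1],v[1]; lo=2,mid=2 → [8,7,5,9,21,10,14,17,19,24,13,18]
v[mid]=5<9: swap v[2],v[2]; lo=3,mid=3 → [8,7,5,9,21,10,14,17,19,24,13,18]
v[mid]=9=9: mid=4
end: lo=3, hi=3; v = [8,7,5,9,21,10,14,17,19,24,13,18]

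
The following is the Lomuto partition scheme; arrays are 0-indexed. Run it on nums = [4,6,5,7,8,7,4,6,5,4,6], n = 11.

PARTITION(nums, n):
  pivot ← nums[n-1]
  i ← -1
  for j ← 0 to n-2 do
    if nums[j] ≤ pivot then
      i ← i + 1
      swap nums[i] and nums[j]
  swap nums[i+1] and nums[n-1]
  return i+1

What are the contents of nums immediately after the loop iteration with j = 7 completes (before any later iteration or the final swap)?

pivot = nums[10] = 6; i = -1
j=0: nums[0]=4 ≤ 6 → i=0, swap nums[0],nums[0] (no change) → [4,6,5,7,8,7,4,6,5,4,6]
j=1: nums[1]=6 ≤ 6 → i=1, swap nums[1],nums[1] (no change) → [4,6,5,7,8,7,4,6,5,4,6]
j=2: nums[2]=5 ≤ 6 → i=2, swap nums[2],nums[2] (no change) → [4,6,5,7,8,7,4,6,5,4,6]
j=3: nums[3]=7 > 6 → no swap
j=4: nums[4]=8 > 6 → no swap
j=5: nums[5]=7 > 6 → no swap
j=6: nums[6]=4 ≤ 6 → i=3, swap nums[3],nums[6] → [4,6,5,4,8,7,7,6,5,4,6]
j=7: nums[7]=6 ≤ 6 → i=4, swap nums[4],nums[7] → [4,6,5,4,6,7,7,8,5,4,6]
(after j=7) nums = [4,6,5,4,6,7,7,8,5,4,6]

[4,6,5,4,6,7,7,8,5,4,6]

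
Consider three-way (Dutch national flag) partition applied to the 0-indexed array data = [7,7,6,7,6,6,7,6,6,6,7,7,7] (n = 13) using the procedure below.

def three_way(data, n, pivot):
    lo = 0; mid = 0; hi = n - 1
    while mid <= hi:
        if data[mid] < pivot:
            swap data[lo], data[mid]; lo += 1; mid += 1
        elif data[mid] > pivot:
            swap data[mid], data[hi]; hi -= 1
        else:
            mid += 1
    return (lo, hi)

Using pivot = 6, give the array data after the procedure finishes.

[6,6,6,6,6,6,7,7,7,7,7,7,7]

lo=0 mid=0 hi=12
7>6: swap(0,12), hi=11 ⇒ [7,7,6,7,6,6,7,6,6,6,7,7,7]
7>6: swap(0,11), hi=10 ⇒ [7,7,6,7,6,6,7,6,6,6,7,7,7]
7>6: swap(0,10), hi=9 ⇒ [7,7,6,7,6,6,7,6,6,6,7,7,7]
7>6: swap(0,9), hi=8 ⇒ [6,7,6,7,6,6,7,6,6,7,7,7,7]
6=6: mid=1
7>6: swap(1,8), hi=7 ⇒ [6,6,6,7,6,6,7,6,7,7,7,7,7]
6=6: mid=2
6=6: mid=3
7>6: swap(3,7), hi=6 ⇒ [6,6,6,6,6,6,7,7,7,7,7,7,7]
6=6: mid=4
6=6: mid=5
6=6: mid=6
7>6: swap(6,6), hi=5 ⇒ [6,6,6,6,6,6,7,7,7,7,7,7,7]
done. lo=0 hi=5; data=[6,6,6,6,6,6,7,7,7,7,7,7,7]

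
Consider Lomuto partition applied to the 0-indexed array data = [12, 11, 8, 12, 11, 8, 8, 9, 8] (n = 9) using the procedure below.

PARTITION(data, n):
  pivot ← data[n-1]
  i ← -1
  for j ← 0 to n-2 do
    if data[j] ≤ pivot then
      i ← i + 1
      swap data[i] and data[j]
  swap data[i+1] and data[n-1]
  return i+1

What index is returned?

pivot=8, i=-1
j=0: 12>8, skip
j=1: 11>8, skip
j=2: 8≤8, i=0, swap(0,2) ⇒ [8, 11, 12, 12, 11, 8, 8, 9, 8]
j=3: 12>8, skip
j=4: 11>8, skip
j=5: 8≤8, i=1, swap(1,5) ⇒ [8, 8, 12, 12, 11, 11, 8, 9, 8]
j=6: 8≤8, i=2, swap(2,6) ⇒ [8, 8, 8, 12, 11, 11, 12, 9, 8]
j=7: 9>8, skip
swap(3,8) ⇒ [8, 8, 8, 8, 11, 11, 12, 9, 12]; return 3

3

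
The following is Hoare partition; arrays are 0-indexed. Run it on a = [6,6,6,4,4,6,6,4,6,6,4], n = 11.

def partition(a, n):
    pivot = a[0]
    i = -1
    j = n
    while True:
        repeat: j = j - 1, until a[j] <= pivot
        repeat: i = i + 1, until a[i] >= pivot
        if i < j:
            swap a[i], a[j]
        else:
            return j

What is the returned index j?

pivot = a[0] = 6; i = -1, j = 11
j→10 (a[10]=4≤6), i→0 (a[0]=6≥6); i<j, swap → [4,6,6,4,4,6,6,4,6,6,6]
j→9 (a[9]=6≤6), i→1 (a[1]=6≥6); i<j, swap → [4,6,6,4,4,6,6,4,6,6,6]
j→8 (a[8]=6≤6), i→2 (a[2]=6≥6); i<j, swap → [4,6,6,4,4,6,6,4,6,6,6]
j→7 (a[7]=4≤6), i→5 (a[5]=6≥6); i<j, swap → [4,6,6,4,4,4,6,6,6,6,6]
j→6, i→6; i≥j, return j=6. a = [4,6,6,4,4,4,6,6,6,6,6]

6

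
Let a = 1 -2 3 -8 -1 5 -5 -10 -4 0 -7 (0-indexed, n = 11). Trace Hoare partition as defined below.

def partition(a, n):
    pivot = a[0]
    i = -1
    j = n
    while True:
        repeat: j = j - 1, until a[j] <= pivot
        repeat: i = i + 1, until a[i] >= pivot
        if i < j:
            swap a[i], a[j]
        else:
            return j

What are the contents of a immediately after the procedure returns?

pivot=1
j stops at 10 (-7), i stops at 0 (1); swap ⇒ -7 -2 3 -8 -1 5 -5 -10 -4 0 1
j stops at 9 (0), i stops at 2 (3); swap ⇒ -7 -2 0 -8 -1 5 -5 -10 -4 3 1
j stops at 8 (-4), i stops at 5 (5); swap ⇒ -7 -2 0 -8 -1 -4 -5 -10 5 3 1
j stops at 7, i stops at 8; i≥j ⇒ return 7. a=-7 -2 0 -8 -1 -4 -5 -10 5 3 1

-7 -2 0 -8 -1 -4 -5 -10 5 3 1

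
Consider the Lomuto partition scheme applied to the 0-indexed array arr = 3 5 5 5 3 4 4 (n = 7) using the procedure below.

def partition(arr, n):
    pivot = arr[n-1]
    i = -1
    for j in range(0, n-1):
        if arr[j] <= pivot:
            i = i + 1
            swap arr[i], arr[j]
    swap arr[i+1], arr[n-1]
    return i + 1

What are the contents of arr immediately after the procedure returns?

3 3 4 4 5 5 5

pivot = arr[6] = 4; i = -1
j=0: arr[0]=3 ≤ 4 → i=0, swap arr[0],arr[0] (no change) → 3 5 5 5 3 4 4
j=1: arr[1]=5 > 4 → no swap
j=2: arr[2]=5 > 4 → no swap
j=3: arr[3]=5 > 4 → no swap
j=4: arr[4]=3 ≤ 4 → i=1, swap arr[1],arr[4] → 3 3 5 5 5 4 4
j=5: arr[5]=4 ≤ 4 → i=2, swap arr[2],arr[5] → 3 3 4 5 5 5 4
final swap arr[3],arr[6] → 3 3 4 4 5 5 5; return 3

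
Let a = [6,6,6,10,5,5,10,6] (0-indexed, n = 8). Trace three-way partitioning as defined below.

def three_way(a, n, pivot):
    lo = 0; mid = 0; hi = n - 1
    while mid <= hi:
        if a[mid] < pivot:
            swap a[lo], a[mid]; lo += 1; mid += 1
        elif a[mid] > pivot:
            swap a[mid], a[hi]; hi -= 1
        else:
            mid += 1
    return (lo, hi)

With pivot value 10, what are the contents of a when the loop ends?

pivot = 10; lo=0, mid=0, hi=7
a[mid]=6<10: swap a[0],a[0]; lo=1,mid=1 → [6,6,6,10,5,5,10,6]
a[mid]=6<10: swap a[1],a[1]; lo=2,mid=2 → [6,6,6,10,5,5,10,6]
a[mid]=6<10: swap a[2],a[2]; lo=3,mid=3 → [6,6,6,10,5,5,10,6]
a[mid]=10=10: mid=4
a[mid]=5<10: swap a[3],a[4]; lo=4,mid=5 → [6,6,6,5,10,5,10,6]
a[mid]=5<10: swap a[4],a[5]; lo=5,mid=6 → [6,6,6,5,5,10,10,6]
a[mid]=10=10: mid=7
a[mid]=6<10: swap a[5],a[7]; lo=6,mid=8 → [6,6,6,5,5,6,10,10]
end: lo=6, hi=7; a = [6,6,6,5,5,6,10,10]

[6,6,6,5,5,6,10,10]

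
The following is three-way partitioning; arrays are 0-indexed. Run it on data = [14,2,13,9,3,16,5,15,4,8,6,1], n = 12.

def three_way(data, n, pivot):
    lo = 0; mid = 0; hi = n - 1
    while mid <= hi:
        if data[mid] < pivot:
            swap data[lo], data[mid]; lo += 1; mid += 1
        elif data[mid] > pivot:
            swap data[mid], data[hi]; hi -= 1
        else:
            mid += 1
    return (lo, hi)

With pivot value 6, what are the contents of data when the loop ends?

pivot = 6; lo=0, mid=0, hi=11
data[mid]=14>6: swap data[0],data[11]; hi=10 → [1,2,13,9,3,16,5,15,4,8,6,14]
data[mid]=1<6: swap data[0],data[0]; lo=1,mid=1 → [1,2,13,9,3,16,5,15,4,8,6,14]
data[mid]=2<6: swap data[1],data[1]; lo=2,mid=2 → [1,2,13,9,3,16,5,15,4,8,6,14]
data[mid]=13>6: swap data[2],data[10]; hi=9 → [1,2,6,9,3,16,5,15,4,8,13,14]
data[mid]=6=6: mid=3
data[mid]=9>6: swap data[3],data[9]; hi=8 → [1,2,6,8,3,16,5,15,4,9,13,14]
data[mid]=8>6: swap data[3],data[8]; hi=7 → [1,2,6,4,3,16,5,15,8,9,13,14]
data[mid]=4<6: swap data[2],data[3]; lo=3,mid=4 → [1,2,4,6,3,16,5,15,8,9,13,14]
data[mid]=3<6: swap data[3],data[4]; lo=4,mid=5 → [1,2,4,3,6,16,5,15,8,9,13,14]
data[mid]=16>6: swap data[5],data[7]; hi=6 → [1,2,4,3,6,15,5,16,8,9,13,14]
data[mid]=15>6: swap data[5],data[6]; hi=5 → [1,2,4,3,6,5,15,16,8,9,13,14]
data[mid]=5<6: swap data[4],data[5]; lo=5,mid=6 → [1,2,4,3,5,6,15,16,8,9,13,14]
end: lo=5, hi=5; data = [1,2,4,3,5,6,15,16,8,9,13,14]

[1,2,4,3,5,6,15,16,8,9,13,14]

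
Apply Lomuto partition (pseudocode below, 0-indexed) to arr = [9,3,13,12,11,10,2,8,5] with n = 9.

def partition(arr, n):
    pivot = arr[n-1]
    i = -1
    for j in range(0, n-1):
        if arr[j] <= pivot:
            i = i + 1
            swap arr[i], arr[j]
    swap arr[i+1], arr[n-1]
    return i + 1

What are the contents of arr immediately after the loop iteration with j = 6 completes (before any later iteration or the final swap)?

pivot=5, i=-1
j=0: 9>5, skip
j=1: 3≤5, i=0, swap(0,1) ⇒ [3,9,13,12,11,10,2,8,5]
j=2: 13>5, skip
j=3: 12>5, skip
j=4: 11>5, skip
j=5: 10>5, skip
j=6: 2≤5, i=1, swap(1,6) ⇒ [3,2,13,12,11,10,9,8,5]
(after j=6) arr = [3,2,13,12,11,10,9,8,5]

[3,2,13,12,11,10,9,8,5]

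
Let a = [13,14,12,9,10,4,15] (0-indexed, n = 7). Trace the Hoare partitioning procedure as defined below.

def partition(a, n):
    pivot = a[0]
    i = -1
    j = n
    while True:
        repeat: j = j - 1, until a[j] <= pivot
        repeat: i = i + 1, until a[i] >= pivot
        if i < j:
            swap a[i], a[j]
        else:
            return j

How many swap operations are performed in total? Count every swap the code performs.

pivot = a[0] = 13; i = -1, j = 7
j→5 (a[5]=4≤13), i→0 (a[0]=13≥13); i<j, swap → [4,14,12,9,10,13,15]
j→4 (a[4]=10≤13), i→1 (a[1]=14≥13); i<j, swap → [4,10,12,9,14,13,15]
j→3, i→4; i≥j, return j=3. a = [4,10,12,9,14,13,15]

2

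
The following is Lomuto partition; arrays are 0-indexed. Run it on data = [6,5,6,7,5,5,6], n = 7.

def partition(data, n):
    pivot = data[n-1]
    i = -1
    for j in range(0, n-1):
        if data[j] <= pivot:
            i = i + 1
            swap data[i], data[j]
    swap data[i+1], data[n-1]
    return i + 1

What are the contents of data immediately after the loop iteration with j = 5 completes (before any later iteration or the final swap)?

[6,5,6,5,5,7,6]

pivot = data[6] = 6; i = -1
j=0: data[0]=6 ≤ 6 → i=0, swap data[0],data[0] (no change) → [6,5,6,7,5,5,6]
j=1: data[1]=5 ≤ 6 → i=1, swap data[1],data[1] (no change) → [6,5,6,7,5,5,6]
j=2: data[2]=6 ≤ 6 → i=2, swap data[2],data[2] (no change) → [6,5,6,7,5,5,6]
j=3: data[3]=7 > 6 → no swap
j=4: data[4]=5 ≤ 6 → i=3, swap data[3],data[4] → [6,5,6,5,7,5,6]
j=5: data[5]=5 ≤ 6 → i=4, swap data[4],data[5] → [6,5,6,5,5,7,6]
(after j=5) data = [6,5,6,5,5,7,6]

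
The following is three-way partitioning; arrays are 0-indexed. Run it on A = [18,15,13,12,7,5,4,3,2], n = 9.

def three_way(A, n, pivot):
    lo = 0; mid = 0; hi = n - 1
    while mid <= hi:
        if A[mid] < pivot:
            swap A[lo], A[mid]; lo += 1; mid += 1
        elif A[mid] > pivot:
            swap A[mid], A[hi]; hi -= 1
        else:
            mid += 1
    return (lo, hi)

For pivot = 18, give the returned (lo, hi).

lo=0 mid=0 hi=8
18=18: mid=1
15<18: swap(0,1), lo=1 mid=2 ⇒ [15,18,13,12,7,5,4,3,2]
13<18: swap(1,2), lo=2 mid=3 ⇒ [15,13,18,12,7,5,4,3,2]
12<18: swap(2,3), lo=3 mid=4 ⇒ [15,13,12,18,7,5,4,3,2]
7<18: swap(3,4), lo=4 mid=5 ⇒ [15,13,12,7,18,5,4,3,2]
5<18: swap(4,5), lo=5 mid=6 ⇒ [15,13,12,7,5,18,4,3,2]
4<18: swap(5,6), lo=6 mid=7 ⇒ [15,13,12,7,5,4,18,3,2]
3<18: swap(6,7), lo=7 mid=8 ⇒ [15,13,12,7,5,4,3,18,2]
2<18: swap(7,8), lo=8 mid=9 ⇒ [15,13,12,7,5,4,3,2,18]
done. lo=8 hi=8; A=[15,13,12,7,5,4,3,2,18]

(8, 8)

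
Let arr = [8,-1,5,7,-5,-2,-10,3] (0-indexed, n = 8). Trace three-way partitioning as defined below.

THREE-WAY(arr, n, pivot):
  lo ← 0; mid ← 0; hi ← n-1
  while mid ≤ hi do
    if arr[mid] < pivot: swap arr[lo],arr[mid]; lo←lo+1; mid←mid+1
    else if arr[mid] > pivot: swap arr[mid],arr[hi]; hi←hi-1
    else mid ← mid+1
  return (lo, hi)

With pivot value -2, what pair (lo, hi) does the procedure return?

(2, 2)

pivot = -2; lo=0, mid=0, hi=7
arr[mid]=8>-2: swap arr[0],arr[7]; hi=6 → [3,-1,5,7,-5,-2,-10,8]
arr[mid]=3>-2: swap arr[0],arr[6]; hi=5 → [-10,-1,5,7,-5,-2,3,8]
arr[mid]=-10<-2: swap arr[0],arr[0]; lo=1,mid=1 → [-10,-1,5,7,-5,-2,3,8]
arr[mid]=-1>-2: swap arr[1],arr[5]; hi=4 → [-10,-2,5,7,-5,-1,3,8]
arr[mid]=-2=-2: mid=2
arr[mid]=5>-2: swap arr[2],arr[4]; hi=3 → [-10,-2,-5,7,5,-1,3,8]
arr[mid]=-5<-2: swap arr[1],arr[2]; lo=2,mid=3 → [-10,-5,-2,7,5,-1,3,8]
arr[mid]=7>-2: swap arr[3],arr[3]; hi=2 → [-10,-5,-2,7,5,-1,3,8]
end: lo=2, hi=2; arr = [-10,-5,-2,7,5,-1,3,8]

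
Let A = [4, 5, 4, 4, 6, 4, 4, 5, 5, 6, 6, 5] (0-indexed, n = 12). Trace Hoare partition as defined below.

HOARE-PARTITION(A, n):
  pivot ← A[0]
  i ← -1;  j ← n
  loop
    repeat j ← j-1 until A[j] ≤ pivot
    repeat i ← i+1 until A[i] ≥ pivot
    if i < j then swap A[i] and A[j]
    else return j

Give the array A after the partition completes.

pivot=4
j stops at 6 (4), i stops at 0 (4); swap ⇒ [4, 5, 4, 4, 6, 4, 4, 5, 5, 6, 6, 5]
j stops at 5 (4), i stops at 1 (5); swap ⇒ [4, 4, 4, 4, 6, 5, 4, 5, 5, 6, 6, 5]
j stops at 3 (4), i stops at 2 (4); swap ⇒ [4, 4, 4, 4, 6, 5, 4, 5, 5, 6, 6, 5]
j stops at 2, i stops at 3; i≥j ⇒ return 2. A=[4, 4, 4, 4, 6, 5, 4, 5, 5, 6, 6, 5]

[4, 4, 4, 4, 6, 5, 4, 5, 5, 6, 6, 5]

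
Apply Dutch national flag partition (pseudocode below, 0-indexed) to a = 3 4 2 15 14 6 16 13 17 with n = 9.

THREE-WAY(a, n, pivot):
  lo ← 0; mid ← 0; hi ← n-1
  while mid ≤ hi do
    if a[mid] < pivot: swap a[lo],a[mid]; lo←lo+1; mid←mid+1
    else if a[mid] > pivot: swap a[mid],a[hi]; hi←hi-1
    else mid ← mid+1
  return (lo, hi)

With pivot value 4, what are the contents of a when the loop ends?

pivot = 4; lo=0, mid=0, hi=8
a[mid]=3<4: swap a[0],a[0]; lo=1,mid=1 → 3 4 2 15 14 6 16 13 17
a[mid]=4=4: mid=2
a[mid]=2<4: swap a[1],a[2]; lo=2,mid=3 → 3 2 4 15 14 6 16 13 17
a[mid]=15>4: swap a[3],a[8]; hi=7 → 3 2 4 17 14 6 16 13 15
a[mid]=17>4: swap a[3],a[7]; hi=6 → 3 2 4 13 14 6 16 17 15
a[mid]=13>4: swap a[3],a[6]; hi=5 → 3 2 4 16 14 6 13 17 15
a[mid]=16>4: swap a[3],a[5]; hi=4 → 3 2 4 6 14 16 13 17 15
a[mid]=6>4: swap a[3],a[4]; hi=3 → 3 2 4 14 6 16 13 17 15
a[mid]=14>4: swap a[3],a[3]; hi=2 → 3 2 4 14 6 16 13 17 15
end: lo=2, hi=2; a = 3 2 4 14 6 16 13 17 15

3 2 4 14 6 16 13 17 15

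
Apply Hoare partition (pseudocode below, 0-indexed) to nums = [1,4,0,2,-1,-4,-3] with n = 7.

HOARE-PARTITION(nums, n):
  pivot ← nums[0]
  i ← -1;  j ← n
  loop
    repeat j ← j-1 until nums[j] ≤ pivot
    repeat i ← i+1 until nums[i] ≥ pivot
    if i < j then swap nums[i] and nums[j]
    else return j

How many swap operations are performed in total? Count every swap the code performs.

pivot=1
j stops at 6 (-3), i stops at 0 (1); swap ⇒ [-3,4,0,2,-1,-4,1]
j stops at 5 (-4), i stops at 1 (4); swap ⇒ [-3,-4,0,2,-1,4,1]
j stops at 4 (-1), i stops at 3 (2); swap ⇒ [-3,-4,0,-1,2,4,1]
j stops at 3, i stops at 4; i≥j ⇒ return 3. nums=[-3,-4,0,-1,2,4,1]

3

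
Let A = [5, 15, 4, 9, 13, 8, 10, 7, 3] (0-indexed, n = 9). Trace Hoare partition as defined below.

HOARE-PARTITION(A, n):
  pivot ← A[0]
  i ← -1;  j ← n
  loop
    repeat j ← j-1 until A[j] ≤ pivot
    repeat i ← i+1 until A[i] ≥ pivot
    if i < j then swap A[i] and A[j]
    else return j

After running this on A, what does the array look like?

[3, 4, 15, 9, 13, 8, 10, 7, 5]

pivot=5
j stops at 8 (3), i stops at 0 (5); swap ⇒ [3, 15, 4, 9, 13, 8, 10, 7, 5]
j stops at 2 (4), i stops at 1 (15); swap ⇒ [3, 4, 15, 9, 13, 8, 10, 7, 5]
j stops at 1, i stops at 2; i≥j ⇒ return 1. A=[3, 4, 15, 9, 13, 8, 10, 7, 5]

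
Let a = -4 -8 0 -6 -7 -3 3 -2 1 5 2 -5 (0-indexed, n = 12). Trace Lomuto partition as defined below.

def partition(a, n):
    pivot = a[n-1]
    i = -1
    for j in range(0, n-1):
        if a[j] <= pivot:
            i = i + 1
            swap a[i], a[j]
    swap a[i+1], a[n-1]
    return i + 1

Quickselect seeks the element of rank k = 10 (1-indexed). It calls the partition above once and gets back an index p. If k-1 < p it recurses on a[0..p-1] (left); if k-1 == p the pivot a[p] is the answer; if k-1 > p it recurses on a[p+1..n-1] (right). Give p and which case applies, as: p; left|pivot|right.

3; right

pivot = a[11] = -5; i = -1
j=0: a[0]=-4 > -5 → no swap
j=1: a[1]=-8 ≤ -5 → i=0, swap a[0],a[1] → -8 -4 0 -6 -7 -3 3 -2 1 5 2 -5
j=2: a[2]=0 > -5 → no swap
j=3: a[3]=-6 ≤ -5 → i=1, swap a[1],a[3] → -8 -6 0 -4 -7 -3 3 -2 1 5 2 -5
j=4: a[4]=-7 ≤ -5 → i=2, swap a[2],a[4] → -8 -6 -7 -4 0 -3 3 -2 1 5 2 -5
j=5: a[5]=-3 > -5 → no swap
j=6: a[6]=3 > -5 → no swap
j=7: a[7]=-2 > -5 → no swap
j=8: a[8]=1 > -5 → no swap
j=9: a[9]=5 > -5 → no swap
j=10: a[10]=2 > -5 → no swap
final swap a[3],a[11] → -8 -6 -7 -5 0 -3 3 -2 1 5 2 -4; return 3
p = 3; k-1 = 9 > 3 ⇒ right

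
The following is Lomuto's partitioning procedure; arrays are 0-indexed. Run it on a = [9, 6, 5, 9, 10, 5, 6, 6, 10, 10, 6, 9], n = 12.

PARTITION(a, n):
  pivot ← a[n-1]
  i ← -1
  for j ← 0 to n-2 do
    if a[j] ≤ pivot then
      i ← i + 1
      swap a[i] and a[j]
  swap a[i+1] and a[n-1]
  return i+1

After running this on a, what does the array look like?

[9, 6, 5, 9, 5, 6, 6, 6, 9, 10, 10, 10]

pivot = a[11] = 9; i = -1
j=0: a[0]=9 ≤ 9 → i=0, swap a[0],a[0] (no change) → [9, 6, 5, 9, 10, 5, 6, 6, 10, 10, 6, 9]
j=1: a[1]=6 ≤ 9 → i=1, swap a[1],a[1] (no change) → [9, 6, 5, 9, 10, 5, 6, 6, 10, 10, 6, 9]
j=2: a[2]=5 ≤ 9 → i=2, swap a[2],a[2] (no change) → [9, 6, 5, 9, 10, 5, 6, 6, 10, 10, 6, 9]
j=3: a[3]=9 ≤ 9 → i=3, swap a[3],a[3] (no change) → [9, 6, 5, 9, 10, 5, 6, 6, 10, 10, 6, 9]
j=4: a[4]=10 > 9 → no swap
j=5: a[5]=5 ≤ 9 → i=4, swap a[4],a[5] → [9, 6, 5, 9, 5, 10, 6, 6, 10, 10, 6, 9]
j=6: a[6]=6 ≤ 9 → i=5, swap a[5],a[6] → [9, 6, 5, 9, 5, 6, 10, 6, 10, 10, 6, 9]
j=7: a[7]=6 ≤ 9 → i=6, swap a[6],a[7] → [9, 6, 5, 9, 5, 6, 6, 10, 10, 10, 6, 9]
j=8: a[8]=10 > 9 → no swap
j=9: a[9]=10 > 9 → no swap
j=10: a[10]=6 ≤ 9 → i=7, swap a[7],a[10] → [9, 6, 5, 9, 5, 6, 6, 6, 10, 10, 10, 9]
final swap a[8],a[11] → [9, 6, 5, 9, 5, 6, 6, 6, 9, 10, 10, 10]; return 8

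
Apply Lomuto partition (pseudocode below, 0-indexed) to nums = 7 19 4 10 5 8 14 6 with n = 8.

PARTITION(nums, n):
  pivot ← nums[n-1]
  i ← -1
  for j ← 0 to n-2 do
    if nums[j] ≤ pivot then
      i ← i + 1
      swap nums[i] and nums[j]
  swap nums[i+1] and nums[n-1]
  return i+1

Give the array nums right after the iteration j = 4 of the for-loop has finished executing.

pivot=6, i=-1
j=0: 7>6, skip
j=1: 19>6, skip
j=2: 4≤6, i=0, swap(0,2) ⇒ 4 19 7 10 5 8 14 6
j=3: 10>6, skip
j=4: 5≤6, i=1, swap(1,4) ⇒ 4 5 7 10 19 8 14 6
(after j=4) nums = 4 5 7 10 19 8 14 6

4 5 7 10 19 8 14 6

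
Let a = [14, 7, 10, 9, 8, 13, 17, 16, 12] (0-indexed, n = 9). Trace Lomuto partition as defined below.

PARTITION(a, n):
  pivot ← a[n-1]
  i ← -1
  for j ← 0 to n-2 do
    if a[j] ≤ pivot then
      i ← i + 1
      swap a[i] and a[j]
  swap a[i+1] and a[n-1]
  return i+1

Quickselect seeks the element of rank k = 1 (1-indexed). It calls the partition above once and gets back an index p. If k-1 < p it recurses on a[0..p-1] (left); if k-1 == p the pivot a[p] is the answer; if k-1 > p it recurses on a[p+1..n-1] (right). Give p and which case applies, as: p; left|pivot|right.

pivot = a[8] = 12; i = -1
j=0: a[0]=14 > 12 → no swap
j=1: a[1]=7 ≤ 12 → i=0, swap a[0],a[1] → [7, 14, 10, 9, 8, 13, 17, 16, 12]
j=2: a[2]=10 ≤ 12 → i=1, swap a[1],a[2] → [7, 10, 14, 9, 8, 13, 17, 16, 12]
j=3: a[3]=9 ≤ 12 → i=2, swap a[2],a[3] → [7, 10, 9, 14, 8, 13, 17, 16, 12]
j=4: a[4]=8 ≤ 12 → i=3, swap a[3],a[4] → [7, 10, 9, 8, 14, 13, 17, 16, 12]
j=5: a[5]=13 > 12 → no swap
j=6: a[6]=17 > 12 → no swap
j=7: a[7]=16 > 12 → no swap
final swap a[4],a[8] → [7, 10, 9, 8, 12, 13, 17, 16, 14]; return 4
p = 4; k-1 = 0 < 4 ⇒ left

4; left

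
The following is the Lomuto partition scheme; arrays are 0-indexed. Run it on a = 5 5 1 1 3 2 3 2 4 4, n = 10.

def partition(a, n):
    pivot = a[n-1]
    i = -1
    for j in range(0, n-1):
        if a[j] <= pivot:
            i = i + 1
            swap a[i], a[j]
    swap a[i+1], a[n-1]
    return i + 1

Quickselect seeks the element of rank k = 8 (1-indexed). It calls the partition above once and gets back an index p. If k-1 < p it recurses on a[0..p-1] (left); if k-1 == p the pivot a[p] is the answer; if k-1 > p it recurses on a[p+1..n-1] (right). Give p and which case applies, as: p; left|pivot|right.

7; pivot

pivot = a[9] = 4; i = -1
j=0: a[0]=5 > 4 → no swap
j=1: a[1]=5 > 4 → no swap
j=2: a[2]=1 ≤ 4 → i=0, swap a[0],a[2] → 1 5 5 1 3 2 3 2 4 4
j=3: a[3]=1 ≤ 4 → i=1, swap a[1],a[3] → 1 1 5 5 3 2 3 2 4 4
j=4: a[4]=3 ≤ 4 → i=2, swap a[2],a[4] → 1 1 3 5 5 2 3 2 4 4
j=5: a[5]=2 ≤ 4 → i=3, swap a[3],a[5] → 1 1 3 2 5 5 3 2 4 4
j=6: a[6]=3 ≤ 4 → i=4, swap a[4],a[6] → 1 1 3 2 3 5 5 2 4 4
j=7: a[7]=2 ≤ 4 → i=5, swap a[5],a[7] → 1 1 3 2 3 2 5 5 4 4
j=8: a[8]=4 ≤ 4 → i=6, swap a[6],a[8] → 1 1 3 2 3 2 4 5 5 4
final swap a[7],a[9] → 1 1 3 2 3 2 4 4 5 5; return 7
p = 7; k-1 = 7 == 7 ⇒ pivot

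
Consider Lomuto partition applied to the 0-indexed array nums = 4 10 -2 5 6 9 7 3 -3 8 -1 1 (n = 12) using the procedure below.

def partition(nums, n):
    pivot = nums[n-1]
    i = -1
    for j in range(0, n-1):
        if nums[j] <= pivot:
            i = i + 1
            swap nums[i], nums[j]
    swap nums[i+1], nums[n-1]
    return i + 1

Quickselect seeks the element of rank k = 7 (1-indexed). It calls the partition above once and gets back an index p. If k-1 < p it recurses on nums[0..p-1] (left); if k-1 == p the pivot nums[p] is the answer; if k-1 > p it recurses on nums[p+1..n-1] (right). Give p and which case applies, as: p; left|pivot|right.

3; right

pivot=1, i=-1
j=0: 4>1, skip
j=1: 10>1, skip
j=2: -2≤1, i=0, swap(0,2) ⇒ -2 10 4 5 6 9 7 3 -3 8 -1 1
j=3: 5>1, skip
j=4: 6>1, skip
j=5: 9>1, skip
j=6: 7>1, skip
j=7: 3>1, skip
j=8: -3≤1, i=1, swap(1,8) ⇒ -2 -3 4 5 6 9 7 3 10 8 -1 1
j=9: 8>1, skip
j=10: -1≤1, i=2, swap(2,10) ⇒ -2 -3 -1 5 6 9 7 3 10 8 4 1
swap(3,11) ⇒ -2 -3 -1 1 6 9 7 3 10 8 4 5; return 3
p = 3; k-1 = 6 > 3 ⇒ right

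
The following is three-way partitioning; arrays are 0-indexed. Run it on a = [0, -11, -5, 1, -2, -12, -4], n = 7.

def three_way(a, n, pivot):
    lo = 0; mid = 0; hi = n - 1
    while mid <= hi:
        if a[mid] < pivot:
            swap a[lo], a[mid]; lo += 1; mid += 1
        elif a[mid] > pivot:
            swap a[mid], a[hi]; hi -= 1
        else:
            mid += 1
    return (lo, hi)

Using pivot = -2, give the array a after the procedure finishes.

pivot = -2; lo=0, mid=0, hi=6
a[mid]=0>-2: swap a[0],a[6]; hi=5 → [-4, -11, -5, 1, -2, -12, 0]
a[mid]=-4<-2: swap a[0],a[0]; lo=1,mid=1 → [-4, -11, -5, 1, -2, -12, 0]
a[mid]=-11<-2: swap a[1],a[1]; lo=2,mid=2 → [-4, -11, -5, 1, -2, -12, 0]
a[mid]=-5<-2: swap a[2],a[2]; lo=3,mid=3 → [-4, -11, -5, 1, -2, -12, 0]
a[mid]=1>-2: swap a[3],a[5]; hi=4 → [-4, -11, -5, -12, -2, 1, 0]
a[mid]=-12<-2: swap a[3],a[3]; lo=4,mid=4 → [-4, -11, -5, -12, -2, 1, 0]
a[mid]=-2=-2: mid=5
end: lo=4, hi=4; a = [-4, -11, -5, -12, -2, 1, 0]

[-4, -11, -5, -12, -2, 1, 0]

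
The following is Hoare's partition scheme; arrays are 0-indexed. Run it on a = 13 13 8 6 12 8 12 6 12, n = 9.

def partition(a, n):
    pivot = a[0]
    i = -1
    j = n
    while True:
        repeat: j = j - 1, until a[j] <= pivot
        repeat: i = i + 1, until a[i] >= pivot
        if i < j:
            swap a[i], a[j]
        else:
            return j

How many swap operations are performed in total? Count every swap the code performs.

pivot=13
j stops at 8 (12), i stops at 0 (13); swap ⇒ 12 13 8 6 12 8 12 6 13
j stops at 7 (6), i stops at 1 (13); swap ⇒ 12 6 8 6 12 8 12 13 13
j stops at 6, i stops at 7; i≥j ⇒ return 6. a=12 6 8 6 12 8 12 13 13

2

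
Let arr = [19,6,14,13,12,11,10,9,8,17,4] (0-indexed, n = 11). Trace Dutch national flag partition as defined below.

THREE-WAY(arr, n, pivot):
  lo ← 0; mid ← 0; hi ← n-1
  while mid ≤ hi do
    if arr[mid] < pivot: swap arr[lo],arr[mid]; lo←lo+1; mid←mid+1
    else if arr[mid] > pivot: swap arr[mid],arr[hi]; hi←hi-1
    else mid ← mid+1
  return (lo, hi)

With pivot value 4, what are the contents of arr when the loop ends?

pivot = 4; lo=0, mid=0, hi=10
arr[mid]=19>4: swap arr[0],arr[10]; hi=9 → [4,6,14,13,12,11,10,9,8,17,19]
arr[mid]=4=4: mid=1
arr[mid]=6>4: swap arr[1],arr[9]; hi=8 → [4,17,14,13,12,11,10,9,8,6,19]
arr[mid]=17>4: swap arr[1],arr[8]; hi=7 → [4,8,14,13,12,11,10,9,17,6,19]
arr[mid]=8>4: swap arr[1],arr[7]; hi=6 → [4,9,14,13,12,11,10,8,17,6,19]
arr[mid]=9>4: swap arr[1],arr[6]; hi=5 → [4,10,14,13,12,11,9,8,17,6,19]
arr[mid]=10>4: swap arr[1],arr[5]; hi=4 → [4,11,14,13,12,10,9,8,17,6,19]
arr[mid]=11>4: swap arr[1],arr[4]; hi=3 → [4,12,14,13,11,10,9,8,17,6,19]
arr[mid]=12>4: swap arr[1],arr[3]; hi=2 → [4,13,14,12,11,10,9,8,17,6,19]
arr[mid]=13>4: swap arr[1],arr[2]; hi=1 → [4,14,13,12,11,10,9,8,17,6,19]
arr[mid]=14>4: swap arr[1],arr[1]; hi=0 → [4,14,13,12,11,10,9,8,17,6,19]
end: lo=0, hi=0; arr = [4,14,13,12,11,10,9,8,17,6,19]

[4,14,13,12,11,10,9,8,17,6,19]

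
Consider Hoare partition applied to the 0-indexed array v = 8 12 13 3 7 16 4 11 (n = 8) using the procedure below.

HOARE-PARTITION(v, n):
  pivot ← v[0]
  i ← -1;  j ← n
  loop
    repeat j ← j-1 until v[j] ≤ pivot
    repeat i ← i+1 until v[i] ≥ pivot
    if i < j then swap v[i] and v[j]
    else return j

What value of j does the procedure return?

2

pivot=8
j stops at 6 (4), i stops at 0 (8); swap ⇒ 4 12 13 3 7 16 8 11
j stops at 4 (7), i stops at 1 (12); swap ⇒ 4 7 13 3 12 16 8 11
j stops at 3 (3), i stops at 2 (13); swap ⇒ 4 7 3 13 12 16 8 11
j stops at 2, i stops at 3; i≥j ⇒ return 2. v=4 7 3 13 12 16 8 11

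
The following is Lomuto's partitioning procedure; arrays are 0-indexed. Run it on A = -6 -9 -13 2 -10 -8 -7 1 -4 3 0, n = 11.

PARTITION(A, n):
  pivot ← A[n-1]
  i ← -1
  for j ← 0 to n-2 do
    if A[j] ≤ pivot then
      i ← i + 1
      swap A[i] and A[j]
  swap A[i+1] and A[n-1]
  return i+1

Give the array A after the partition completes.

pivot = A[10] = 0; i = -1
j=0: A[0]=-6 ≤ 0 → i=0, swap A[0],A[0] (no change) → -6 -9 -13 2 -10 -8 -7 1 -4 3 0
j=1: A[1]=-9 ≤ 0 → i=1, swap A[1],A[1] (no change) → -6 -9 -13 2 -10 -8 -7 1 -4 3 0
j=2: A[2]=-13 ≤ 0 → i=2, swap A[2],A[2] (no change) → -6 -9 -13 2 -10 -8 -7 1 -4 3 0
j=3: A[3]=2 > 0 → no swap
j=4: A[4]=-10 ≤ 0 → i=3, swap A[3],A[4] → -6 -9 -13 -10 2 -8 -7 1 -4 3 0
j=5: A[5]=-8 ≤ 0 → i=4, swap A[4],A[5] → -6 -9 -13 -10 -8 2 -7 1 -4 3 0
j=6: A[6]=-7 ≤ 0 → i=5, swap A[5],A[6] → -6 -9 -13 -10 -8 -7 2 1 -4 3 0
j=7: A[7]=1 > 0 → no swap
j=8: A[8]=-4 ≤ 0 → i=6, swap A[6],A[8] → -6 -9 -13 -10 -8 -7 -4 1 2 3 0
j=9: A[9]=3 > 0 → no swap
final swap A[7],A[10] → -6 -9 -13 -10 -8 -7 -4 0 2 3 1; return 7

-6 -9 -13 -10 -8 -7 -4 0 2 3 1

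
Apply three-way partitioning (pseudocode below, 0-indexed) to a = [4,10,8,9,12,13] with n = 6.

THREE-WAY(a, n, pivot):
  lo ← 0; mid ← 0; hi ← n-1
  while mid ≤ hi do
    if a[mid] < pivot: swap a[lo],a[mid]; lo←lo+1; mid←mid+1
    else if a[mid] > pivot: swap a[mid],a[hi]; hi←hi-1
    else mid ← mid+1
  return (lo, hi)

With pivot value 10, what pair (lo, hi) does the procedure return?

(3, 3)

pivot = 10; lo=0, mid=0, hi=5
a[mid]=4<10: swap a[0],a[0]; lo=1,mid=1 → [4,10,8,9,12,13]
a[mid]=10=10: mid=2
a[mid]=8<10: swap a[1],a[2]; lo=2,mid=3 → [4,8,10,9,12,13]
a[mid]=9<10: swap a[2],a[3]; lo=3,mid=4 → [4,8,9,10,12,13]
a[mid]=12>10: swap a[4],a[5]; hi=4 → [4,8,9,10,13,12]
a[mid]=13>10: swap a[4],a[4]; hi=3 → [4,8,9,10,13,12]
end: lo=3, hi=3; a = [4,8,9,10,13,12]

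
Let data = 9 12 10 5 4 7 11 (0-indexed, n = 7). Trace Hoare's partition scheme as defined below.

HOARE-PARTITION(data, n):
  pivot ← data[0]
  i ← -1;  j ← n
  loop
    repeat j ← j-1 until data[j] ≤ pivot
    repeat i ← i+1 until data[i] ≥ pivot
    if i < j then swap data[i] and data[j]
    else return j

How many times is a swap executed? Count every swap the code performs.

pivot=9
j stops at 5 (7), i stops at 0 (9); swap ⇒ 7 12 10 5 4 9 11
j stops at 4 (4), i stops at 1 (12); swap ⇒ 7 4 10 5 12 9 11
j stops at 3 (5), i stops at 2 (10); swap ⇒ 7 4 5 10 12 9 11
j stops at 2, i stops at 3; i≥j ⇒ return 2. data=7 4 5 10 12 9 11

3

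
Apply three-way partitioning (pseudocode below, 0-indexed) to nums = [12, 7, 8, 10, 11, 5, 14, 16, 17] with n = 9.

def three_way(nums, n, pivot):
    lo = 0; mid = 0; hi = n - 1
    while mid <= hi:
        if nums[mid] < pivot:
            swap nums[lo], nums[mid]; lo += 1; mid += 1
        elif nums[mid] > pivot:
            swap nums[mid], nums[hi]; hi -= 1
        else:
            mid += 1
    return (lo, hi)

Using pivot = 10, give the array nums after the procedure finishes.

[5, 7, 8, 10, 11, 14, 16, 17, 12]

pivot = 10; lo=0, mid=0, hi=8
nums[mid]=12>10: swap nums[0],nums[8]; hi=7 → [17, 7, 8, 10, 11, 5, 14, 16, 12]
nums[mid]=17>10: swap nums[0],nums[7]; hi=6 → [16, 7, 8, 10, 11, 5, 14, 17, 12]
nums[mid]=16>10: swap nums[0],nums[6]; hi=5 → [14, 7, 8, 10, 11, 5, 16, 17, 12]
nums[mid]=14>10: swap nums[0],nums[5]; hi=4 → [5, 7, 8, 10, 11, 14, 16, 17, 12]
nums[mid]=5<10: swap nums[0],nums[0]; lo=1,mid=1 → [5, 7, 8, 10, 11, 14, 16, 17, 12]
nums[mid]=7<10: swap nums[1],nums[1]; lo=2,mid=2 → [5, 7, 8, 10, 11, 14, 16, 17, 12]
nums[mid]=8<10: swap nums[2],nums[2]; lo=3,mid=3 → [5, 7, 8, 10, 11, 14, 16, 17, 12]
nums[mid]=10=10: mid=4
nums[mid]=11>10: swap nums[4],nums[4]; hi=3 → [5, 7, 8, 10, 11, 14, 16, 17, 12]
end: lo=3, hi=3; nums = [5, 7, 8, 10, 11, 14, 16, 17, 12]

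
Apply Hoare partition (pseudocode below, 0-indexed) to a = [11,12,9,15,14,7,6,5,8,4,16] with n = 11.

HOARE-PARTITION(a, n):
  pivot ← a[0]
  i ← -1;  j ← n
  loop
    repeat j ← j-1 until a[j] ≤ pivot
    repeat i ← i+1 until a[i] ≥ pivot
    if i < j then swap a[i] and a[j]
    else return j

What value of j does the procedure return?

5

pivot = a[0] = 11; i = -1, j = 11
j→9 (a[9]=4≤11), i→0 (a[0]=11≥11); i<j, swap → [4,12,9,15,14,7,6,5,8,11,16]
j→8 (a[8]=8≤11), i→1 (a[1]=12≥11); i<j, swap → [4,8,9,15,14,7,6,5,12,11,16]
j→7 (a[7]=5≤11), i→3 (a[3]=15≥11); i<j, swap → [4,8,9,5,14,7,6,15,12,11,16]
j→6 (a[6]=6≤11), i→4 (a[4]=14≥11); i<j, swap → [4,8,9,5,6,7,14,15,12,11,16]
j→5, i→6; i≥j, return j=5. a = [4,8,9,5,6,7,14,15,12,11,16]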